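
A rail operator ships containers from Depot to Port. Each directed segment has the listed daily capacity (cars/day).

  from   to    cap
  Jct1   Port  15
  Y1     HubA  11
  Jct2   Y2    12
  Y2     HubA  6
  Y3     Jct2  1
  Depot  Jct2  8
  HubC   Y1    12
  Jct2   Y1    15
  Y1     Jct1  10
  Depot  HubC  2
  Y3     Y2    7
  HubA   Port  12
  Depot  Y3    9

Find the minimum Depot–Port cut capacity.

17

Augment Depot→Jct2→Y2→HubA→Port: bottleneck 6, flow now 6.
Augment Depot→Jct2→Y1→Jct1→Port: bottleneck 2, flow now 8.
Augment Depot→HubC→Y1→Jct1→Port: bottleneck 2, flow now 10.
Augment Depot→Y3→Jct2→Y1→Jct1→Port: bottleneck 1, flow now 11.
Augment Depot→Y3→Y2→Jct2→Y1→Jct1→Port: bottleneck 5, flow now 16. (uses reverse residual edge)
Augment Depot→Y3→Y2→Jct2→Y1→HubA→Port: bottleneck 1, flow now 17. (uses reverse residual edge)
No augmenting path remains; maximum flow = 17.
By max-flow min-cut, the minimum cut capacity equals the max flow.
In the residual graph, reachable from Depot: {Depot, Y3, Y2}.
Min-cut edges: Depot→Jct2 (8), Depot→HubC (2), Y3→Jct2 (1), Y2→HubA (6); capacity 8 + 2 + 1 + 6 = 17.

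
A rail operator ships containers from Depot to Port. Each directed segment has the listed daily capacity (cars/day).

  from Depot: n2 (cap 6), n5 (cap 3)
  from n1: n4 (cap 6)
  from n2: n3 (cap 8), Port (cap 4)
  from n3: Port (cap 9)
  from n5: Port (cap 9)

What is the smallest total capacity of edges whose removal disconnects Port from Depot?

9

Augment Depot→n2→Port: bottleneck 4, flow now 4.
Augment Depot→n5→Port: bottleneck 3, flow now 7.
Augment Depot→n2→n3→Port: bottleneck 2, flow now 9.
No augmenting path remains; maximum flow = 9.
By max-flow min-cut, the minimum cut capacity equals the max flow.
In the residual graph, reachable from Depot: {Depot}.
Min-cut edges: Depot→n2 (6), Depot→n5 (3); capacity 6 + 3 = 9.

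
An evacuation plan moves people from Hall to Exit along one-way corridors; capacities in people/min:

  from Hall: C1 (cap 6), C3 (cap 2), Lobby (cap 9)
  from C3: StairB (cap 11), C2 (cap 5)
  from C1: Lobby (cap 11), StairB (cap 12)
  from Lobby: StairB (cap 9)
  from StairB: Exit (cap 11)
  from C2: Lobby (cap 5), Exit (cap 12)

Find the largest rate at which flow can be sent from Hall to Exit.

13

Augment Hall→C3→StairB→Exit: bottleneck 2, flow now 2.
Augment Hall→C1→StairB→Exit: bottleneck 6, flow now 8.
Augment Hall→Lobby→StairB→Exit: bottleneck 3, flow now 11.
Augment Hall→Lobby→StairB→C3→C2→Exit: bottleneck 2, flow now 13. (uses reverse residual edge)
No augmenting path remains; maximum flow = 13.
In the residual graph, reachable from Hall: {Hall, C1, Lobby, StairB}.
Min-cut edges: Hall→C3 (2), StairB→Exit (11); capacity 2 + 11 = 13.
This cut is saturated, so no flow can exceed 13.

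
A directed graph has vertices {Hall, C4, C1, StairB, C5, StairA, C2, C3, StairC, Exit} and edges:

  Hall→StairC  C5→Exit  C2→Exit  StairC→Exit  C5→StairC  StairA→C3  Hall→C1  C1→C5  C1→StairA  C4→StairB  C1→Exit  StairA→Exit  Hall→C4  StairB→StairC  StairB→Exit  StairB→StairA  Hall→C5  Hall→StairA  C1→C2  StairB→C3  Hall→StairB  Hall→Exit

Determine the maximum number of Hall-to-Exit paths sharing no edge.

6

Assign every edge capacity 1; by Menger, the answer equals the max flow.
Path Hall→Exit (+1); total 1.
Path Hall→C1→Exit (+1); total 2.
Path Hall→StairB→Exit (+1); total 3.
Path Hall→C5→Exit (+1); total 4.
Path Hall→StairA→Exit (+1); total 5.
Path Hall→StairC→Exit (+1); total 6.
No residual Hall→Exit path; max flow = 6.
Certifying cut of size 6: {Hall→C1, Hall→C5, Hall→Exit, StairA→Exit, StairB→Exit, StairC→Exit}.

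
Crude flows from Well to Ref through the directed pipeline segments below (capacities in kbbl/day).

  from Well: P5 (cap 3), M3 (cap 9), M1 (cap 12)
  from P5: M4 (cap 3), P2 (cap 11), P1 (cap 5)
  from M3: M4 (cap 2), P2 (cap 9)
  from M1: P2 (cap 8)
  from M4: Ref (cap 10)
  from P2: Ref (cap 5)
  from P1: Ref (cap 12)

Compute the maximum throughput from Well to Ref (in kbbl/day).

Augment Well→P5→M4→Ref: bottleneck 3, flow now 3.
Augment Well→M3→M4→Ref: bottleneck 2, flow now 5.
Augment Well→M3→P2→Ref: bottleneck 5, flow now 10.
No augmenting path remains; maximum flow = 10.
In the residual graph, reachable from Well: {Well, M3, M1, P2}.
Min-cut edges: Well→P5 (3), M3→M4 (2), P2→Ref (5); capacity 3 + 2 + 5 = 10.
This cut is saturated, so no flow can exceed 10.

10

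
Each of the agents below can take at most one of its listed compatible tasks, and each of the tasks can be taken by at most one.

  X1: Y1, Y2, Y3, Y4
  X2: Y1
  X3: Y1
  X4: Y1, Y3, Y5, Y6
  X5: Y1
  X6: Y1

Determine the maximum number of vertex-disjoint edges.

Unit-capacity flow: source→left, listed edges, right→sink; max matching = max flow.
Augmenting path X1→Y1 (+1); matched 1.
Augmenting path X4→Y3 (+1); matched 2.
Augmenting path X2→Y1→X1→Y2 (+1); matched 3.
No augmenting path remains; maximum matching = 3.
König certificate: {X1, X4, Y1} is a vertex cover of size 3 (every listed pair touches it), so no matching can be larger.

3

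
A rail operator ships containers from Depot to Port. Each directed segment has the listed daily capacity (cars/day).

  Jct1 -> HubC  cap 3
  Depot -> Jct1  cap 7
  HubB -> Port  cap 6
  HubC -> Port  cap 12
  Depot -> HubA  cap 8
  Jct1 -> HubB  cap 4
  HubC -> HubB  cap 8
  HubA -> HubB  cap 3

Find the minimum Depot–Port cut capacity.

Augment Depot→Jct1→HubB→Port: bottleneck 4, flow now 4.
Augment Depot→Jct1→HubC→Port: bottleneck 3, flow now 7.
Augment Depot→HubA→HubB→Port: bottleneck 2, flow now 9.
No augmenting path remains; maximum flow = 9.
By max-flow min-cut, the minimum cut capacity equals the max flow.
In the residual graph, reachable from Depot: {Depot, Jct1, HubA, HubB}.
Min-cut edges: Jct1→HubC (3), HubB→Port (6); capacity 3 + 6 = 9.

9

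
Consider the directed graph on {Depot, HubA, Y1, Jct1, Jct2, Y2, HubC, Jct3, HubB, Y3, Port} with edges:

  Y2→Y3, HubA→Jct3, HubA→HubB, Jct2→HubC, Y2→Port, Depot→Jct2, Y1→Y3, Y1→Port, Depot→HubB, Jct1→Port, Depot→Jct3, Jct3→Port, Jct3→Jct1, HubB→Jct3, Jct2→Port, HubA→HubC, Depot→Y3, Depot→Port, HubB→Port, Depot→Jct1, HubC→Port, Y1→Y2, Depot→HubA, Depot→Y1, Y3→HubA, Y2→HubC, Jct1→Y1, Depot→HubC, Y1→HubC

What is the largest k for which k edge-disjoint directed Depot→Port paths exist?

8

Assign every edge capacity 1; by Menger, the answer equals the max flow.
Path Depot→Port (+1); total 1.
Path Depot→Y1→Port (+1); total 2.
Path Depot→Jct1→Port (+1); total 3.
Path Depot→Jct2→Port (+1); total 4.
Path Depot→HubC→Port (+1); total 5.
Path Depot→Jct3→Port (+1); total 6.
Path Depot→HubB→Port (+1); total 7.
Path Depot→HubA→Jct3→Jct1→Y1→Y2→Port (+1); total 8.
No residual Depot→Port path; max flow = 8.
Certifying cut of size 8: {Depot→Jct1, Depot→Jct2, Depot→Port, Depot→Y1, HubB→Port, HubC→Port, Jct3→Jct1, Jct3→Port}.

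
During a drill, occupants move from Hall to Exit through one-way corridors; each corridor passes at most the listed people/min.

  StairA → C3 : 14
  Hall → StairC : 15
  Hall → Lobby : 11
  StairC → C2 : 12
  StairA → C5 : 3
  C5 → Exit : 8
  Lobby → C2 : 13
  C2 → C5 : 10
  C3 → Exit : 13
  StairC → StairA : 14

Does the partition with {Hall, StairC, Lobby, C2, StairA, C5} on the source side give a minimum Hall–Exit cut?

No — its capacity is 22, but the minimum cut has capacity 21.

Given cut capacity: 14 + 8 = 22.
Augment Hall→StairC→C2→C5→Exit: bottleneck 8, flow now 8.
Augment Hall→StairC→StairA→C3→Exit: bottleneck 7, flow now 15.
Augment Hall→Lobby→C2→StairC→StairA→C3→Exit: bottleneck 6, flow now 21. (uses reverse residual edge)
No augmenting path remains; maximum flow = 21.
In the residual graph, reachable from Hall: {Hall, StairC, Lobby, C2, StairA, C3, C5}.
Min-cut edges: C3→Exit (13), C5→Exit (8); capacity 13 + 8 = 21.
Cut capacity 22 exceeds the max flow 21, so it is not minimum.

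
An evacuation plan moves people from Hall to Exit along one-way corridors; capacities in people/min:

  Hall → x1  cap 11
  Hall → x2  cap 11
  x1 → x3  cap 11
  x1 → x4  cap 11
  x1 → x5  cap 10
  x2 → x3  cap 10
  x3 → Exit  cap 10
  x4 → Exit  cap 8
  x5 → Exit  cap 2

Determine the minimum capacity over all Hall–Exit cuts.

20

Augment Hall→x1→x3→Exit: bottleneck 10, flow now 10.
Augment Hall→x1→x4→Exit: bottleneck 1, flow now 11.
Augment Hall→x2→x3→x1→x4→Exit: bottleneck 7, flow now 18. (uses reverse residual edge)
Augment Hall→x2→x3→x1→x5→Exit: bottleneck 2, flow now 20. (uses reverse residual edge)
No augmenting path remains; maximum flow = 20.
By max-flow min-cut, the minimum cut capacity equals the max flow.
In the residual graph, reachable from Hall: {Hall, x1, x2, x3, x4, x5}.
Min-cut edges: x3→Exit (10), x4→Exit (8), x5→Exit (2); capacity 10 + 8 + 2 = 20.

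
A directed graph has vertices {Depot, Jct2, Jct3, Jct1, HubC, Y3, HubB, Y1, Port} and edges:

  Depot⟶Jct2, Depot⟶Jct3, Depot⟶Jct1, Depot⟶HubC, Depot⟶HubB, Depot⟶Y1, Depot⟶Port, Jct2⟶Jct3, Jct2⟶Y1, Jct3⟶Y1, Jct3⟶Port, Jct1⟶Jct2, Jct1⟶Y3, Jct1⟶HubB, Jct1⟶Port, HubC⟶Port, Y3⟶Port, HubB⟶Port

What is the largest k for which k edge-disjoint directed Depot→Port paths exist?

Assign every edge capacity 1; by Menger, the answer equals the max flow.
Path Depot→Port (+1); total 1.
Path Depot→Jct3→Port (+1); total 2.
Path Depot→Jct1→Port (+1); total 3.
Path Depot→HubC→Port (+1); total 4.
Path Depot→HubB→Port (+1); total 5.
No residual Depot→Port path; max flow = 5.
Certifying cut of size 5: {Depot→HubB, Depot→HubC, Depot→Jct1, Depot→Port, Jct3→Port}.

5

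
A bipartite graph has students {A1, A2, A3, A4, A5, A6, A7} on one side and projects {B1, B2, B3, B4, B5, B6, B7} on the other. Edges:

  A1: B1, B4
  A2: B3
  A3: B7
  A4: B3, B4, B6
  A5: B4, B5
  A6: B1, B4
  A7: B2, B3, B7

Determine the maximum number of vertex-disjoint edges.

Unit-capacity flow: source→left, listed edges, right→sink; max matching = max flow.
Augmenting path A1→B1 (+1); matched 1.
Augmenting path A2→B3 (+1); matched 2.
Augmenting path A3→B7 (+1); matched 3.
Augmenting path A4→B4 (+1); matched 4.
Augmenting path A5→B5 (+1); matched 5.
Augmenting path A7→B2 (+1); matched 6.
Augmenting path A6→B4→A4→B6 (+1); matched 7.
No augmenting path remains; maximum matching = 7.
König certificate: {A1, A2, A3, A4, A5, A6, A7} is a vertex cover of size 7 (every listed pair touches it), so no matching can be larger.

7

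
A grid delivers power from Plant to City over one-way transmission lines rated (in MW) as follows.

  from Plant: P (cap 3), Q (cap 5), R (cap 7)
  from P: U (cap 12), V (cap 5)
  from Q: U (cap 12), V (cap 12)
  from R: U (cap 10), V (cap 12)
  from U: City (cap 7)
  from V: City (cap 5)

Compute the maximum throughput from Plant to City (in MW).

12

Augment Plant→P→U→City: bottleneck 3, flow now 3.
Augment Plant→Q→U→City: bottleneck 4, flow now 7.
Augment Plant→Q→V→City: bottleneck 1, flow now 8.
Augment Plant→R→V→City: bottleneck 4, flow now 12.
No augmenting path remains; maximum flow = 12.
In the residual graph, reachable from Plant: {Plant, P, Q, R, U, V}.
Min-cut edges: U→City (7), V→City (5); capacity 7 + 5 = 12.
This cut is saturated, so no flow can exceed 12.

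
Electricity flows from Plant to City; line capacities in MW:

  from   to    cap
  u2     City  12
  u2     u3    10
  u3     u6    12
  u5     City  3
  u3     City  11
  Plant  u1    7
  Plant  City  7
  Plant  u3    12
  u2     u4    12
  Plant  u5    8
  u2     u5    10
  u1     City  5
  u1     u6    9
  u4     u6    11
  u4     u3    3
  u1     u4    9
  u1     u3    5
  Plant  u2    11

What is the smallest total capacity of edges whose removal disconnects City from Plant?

37

Augment Plant→City: bottleneck 7, flow now 7.
Augment Plant→u1→City: bottleneck 5, flow now 12.
Augment Plant→u2→City: bottleneck 11, flow now 23.
Augment Plant→u3→City: bottleneck 11, flow now 34.
Augment Plant→u5→City: bottleneck 3, flow now 37.
No augmenting path remains; maximum flow = 37.
By max-flow min-cut, the minimum cut capacity equals the max flow.
In the residual graph, reachable from Plant: {Plant, u1, u3, u4, u5, u6}.
Min-cut edges: Plant→u2 (11), Plant→City (7), u1→City (5), u3→City (11), u5→City (3); capacity 11 + 7 + 5 + 11 + 3 = 37.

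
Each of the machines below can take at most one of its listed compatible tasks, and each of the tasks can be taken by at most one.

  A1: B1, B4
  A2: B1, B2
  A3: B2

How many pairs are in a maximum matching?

Unit-capacity flow: source→left, listed edges, right→sink; max matching = max flow.
Augmenting path A1→B1 (+1); matched 1.
Augmenting path A2→B2 (+1); matched 2.
Augmenting path A3→B2→A2→B1→A1→B4 (+1); matched 3.
No augmenting path remains; maximum matching = 3.
König certificate: {A1, A2, A3} is a vertex cover of size 3 (every listed pair touches it), so no matching can be larger.

3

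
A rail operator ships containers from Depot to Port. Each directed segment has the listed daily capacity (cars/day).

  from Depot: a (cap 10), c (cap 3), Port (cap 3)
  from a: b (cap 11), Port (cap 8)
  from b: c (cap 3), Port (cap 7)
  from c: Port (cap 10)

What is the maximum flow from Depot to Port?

Augment Depot→Port: bottleneck 3, flow now 3.
Augment Depot→a→Port: bottleneck 8, flow now 11.
Augment Depot→c→Port: bottleneck 3, flow now 14.
Augment Depot→a→b→Port: bottleneck 2, flow now 16.
No augmenting path remains; maximum flow = 16.
In the residual graph, reachable from Depot: {Depot}.
Min-cut edges: Depot→a (10), Depot→c (3), Depot→Port (3); capacity 10 + 3 + 3 = 16.
This cut is saturated, so no flow can exceed 16.

16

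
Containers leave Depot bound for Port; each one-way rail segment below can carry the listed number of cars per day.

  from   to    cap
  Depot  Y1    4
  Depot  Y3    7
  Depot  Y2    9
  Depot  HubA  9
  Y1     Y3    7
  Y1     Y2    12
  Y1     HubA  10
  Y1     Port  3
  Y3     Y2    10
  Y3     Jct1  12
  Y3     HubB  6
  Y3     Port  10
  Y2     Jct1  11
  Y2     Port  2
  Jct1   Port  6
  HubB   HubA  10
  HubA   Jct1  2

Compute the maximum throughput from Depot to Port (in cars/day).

19

Augment Depot→Y1→Port: bottleneck 3, flow now 3.
Augment Depot→Y3→Port: bottleneck 7, flow now 10.
Augment Depot→Y2→Port: bottleneck 2, flow now 12.
Augment Depot→Y1→Y3→Port: bottleneck 1, flow now 13.
Augment Depot→Y2→Jct1→Port: bottleneck 6, flow now 19.
No augmenting path remains; maximum flow = 19.
In the residual graph, reachable from Depot: {Depot, Y2, Jct1, HubA}.
Min-cut edges: Depot→Y1 (4), Depot→Y3 (7), Y2→Port (2), Jct1→Port (6); capacity 4 + 7 + 2 + 6 = 19.
This cut is saturated, so no flow can exceed 19.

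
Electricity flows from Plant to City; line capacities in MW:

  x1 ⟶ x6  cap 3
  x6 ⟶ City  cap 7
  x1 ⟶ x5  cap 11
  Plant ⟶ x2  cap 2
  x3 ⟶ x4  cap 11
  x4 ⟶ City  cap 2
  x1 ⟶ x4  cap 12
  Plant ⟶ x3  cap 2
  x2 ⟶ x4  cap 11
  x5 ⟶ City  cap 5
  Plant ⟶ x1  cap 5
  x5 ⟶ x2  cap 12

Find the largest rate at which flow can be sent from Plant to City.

7

Augment Plant→x1→x4→City: bottleneck 2, flow now 2.
Augment Plant→x1→x5→City: bottleneck 3, flow now 5.
Augment Plant→x2→x4→x1→x5→City: bottleneck 2, flow now 7. (uses reverse residual edge)
No augmenting path remains; maximum flow = 7.
In the residual graph, reachable from Plant: {Plant, x2, x3, x4}.
Min-cut edges: Plant→x1 (5), x4→City (2); capacity 5 + 2 = 7.
This cut is saturated, so no flow can exceed 7.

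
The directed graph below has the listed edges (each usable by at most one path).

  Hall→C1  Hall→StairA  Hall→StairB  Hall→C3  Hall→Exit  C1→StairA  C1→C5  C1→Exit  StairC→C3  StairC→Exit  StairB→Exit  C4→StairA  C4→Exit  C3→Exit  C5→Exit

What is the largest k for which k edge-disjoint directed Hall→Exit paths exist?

4

Assign every edge capacity 1; by Menger, the answer equals the max flow.
Path Hall→Exit (+1); total 1.
Path Hall→C1→Exit (+1); total 2.
Path Hall→StairB→Exit (+1); total 3.
Path Hall→C3→Exit (+1); total 4.
No residual Hall→Exit path; max flow = 4.
Certifying cut of size 4: {Hall→C1, Hall→C3, Hall→Exit, Hall→StairB}.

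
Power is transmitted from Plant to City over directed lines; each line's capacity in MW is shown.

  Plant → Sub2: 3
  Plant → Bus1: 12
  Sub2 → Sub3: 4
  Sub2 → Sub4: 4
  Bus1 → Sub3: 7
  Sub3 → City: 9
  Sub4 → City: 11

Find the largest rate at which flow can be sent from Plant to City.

Augment Plant→Sub2→Sub3→City: bottleneck 3, flow now 3.
Augment Plant→Bus1→Sub3→City: bottleneck 6, flow now 9.
Augment Plant→Bus1→Sub3→Sub2→Sub4→City: bottleneck 1, flow now 10. (uses reverse residual edge)
No augmenting path remains; maximum flow = 10.
In the residual graph, reachable from Plant: {Plant, Bus1}.
Min-cut edges: Plant→Sub2 (3), Bus1→Sub3 (7); capacity 3 + 7 = 10.
This cut is saturated, so no flow can exceed 10.

10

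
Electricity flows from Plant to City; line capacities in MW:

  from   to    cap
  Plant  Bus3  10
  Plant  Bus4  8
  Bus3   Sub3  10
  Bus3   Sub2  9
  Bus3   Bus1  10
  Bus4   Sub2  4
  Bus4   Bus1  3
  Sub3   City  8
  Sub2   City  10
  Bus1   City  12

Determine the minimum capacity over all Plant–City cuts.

17

Augment Plant→Bus3→Sub3→City: bottleneck 8, flow now 8.
Augment Plant→Bus3→Sub2→City: bottleneck 2, flow now 10.
Augment Plant→Bus4→Sub2→City: bottleneck 4, flow now 14.
Augment Plant→Bus4→Bus1→City: bottleneck 3, flow now 17.
No augmenting path remains; maximum flow = 17.
By max-flow min-cut, the minimum cut capacity equals the max flow.
In the residual graph, reachable from Plant: {Plant, Bus4}.
Min-cut edges: Plant→Bus3 (10), Bus4→Sub2 (4), Bus4→Bus1 (3); capacity 10 + 4 + 3 = 17.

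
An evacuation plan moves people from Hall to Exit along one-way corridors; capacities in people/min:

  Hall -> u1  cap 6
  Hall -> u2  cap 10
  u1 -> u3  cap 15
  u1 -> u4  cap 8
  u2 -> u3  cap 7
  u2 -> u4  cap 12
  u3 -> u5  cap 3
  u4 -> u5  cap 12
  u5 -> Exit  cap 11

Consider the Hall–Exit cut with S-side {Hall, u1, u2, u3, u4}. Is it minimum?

No — its capacity is 15, but the minimum cut has capacity 11.

Given cut capacity: 3 + 12 = 15.
Augment Hall→u1→u3→u5→Exit: bottleneck 3, flow now 3.
Augment Hall→u1→u4→u5→Exit: bottleneck 3, flow now 6.
Augment Hall→u2→u4→u5→Exit: bottleneck 5, flow now 11.
No augmenting path remains; maximum flow = 11.
In the residual graph, reachable from Hall: {Hall, u1, u2, u3, u4, u5}.
Min-cut edges: u5→Exit (11); capacity 11 = 11.
Cut capacity 15 exceeds the max flow 11, so it is not minimum.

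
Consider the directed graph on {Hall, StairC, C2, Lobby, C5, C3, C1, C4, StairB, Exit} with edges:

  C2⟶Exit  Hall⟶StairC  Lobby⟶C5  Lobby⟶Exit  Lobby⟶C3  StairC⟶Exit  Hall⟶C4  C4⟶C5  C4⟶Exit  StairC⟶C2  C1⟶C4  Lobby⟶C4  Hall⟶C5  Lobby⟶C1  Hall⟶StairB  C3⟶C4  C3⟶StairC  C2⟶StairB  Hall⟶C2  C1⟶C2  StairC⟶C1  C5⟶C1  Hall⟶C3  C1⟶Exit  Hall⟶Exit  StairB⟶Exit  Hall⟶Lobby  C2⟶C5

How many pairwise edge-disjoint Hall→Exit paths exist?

7

Assign every edge capacity 1; by Menger, the answer equals the max flow.
Path Hall→Exit (+1); total 1.
Path Hall→StairC→Exit (+1); total 2.
Path Hall→C2→Exit (+1); total 3.
Path Hall→Lobby→Exit (+1); total 4.
Path Hall→C4→Exit (+1); total 5.
Path Hall→StairB→Exit (+1); total 6.
Path Hall→C5→C1→Exit (+1); total 7.
No residual Hall→Exit path; max flow = 7.
Certifying cut of size 7: {C1→Exit, C2→Exit, C4→Exit, Hall→Exit, Hall→Lobby, StairB→Exit, StairC→Exit}.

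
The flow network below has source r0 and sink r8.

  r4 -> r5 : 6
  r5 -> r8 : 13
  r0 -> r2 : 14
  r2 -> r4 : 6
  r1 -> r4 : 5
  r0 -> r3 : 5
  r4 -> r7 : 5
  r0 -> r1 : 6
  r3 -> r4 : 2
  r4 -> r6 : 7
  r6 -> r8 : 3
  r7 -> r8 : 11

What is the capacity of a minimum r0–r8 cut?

13

Augment r0→r1→r4→r5→r8: bottleneck 5, flow now 5.
Augment r0→r2→r4→r5→r8: bottleneck 1, flow now 6.
Augment r0→r2→r4→r6→r8: bottleneck 3, flow now 9.
Augment r0→r2→r4→r7→r8: bottleneck 2, flow now 11.
Augment r0→r3→r4→r7→r8: bottleneck 2, flow now 13.
No augmenting path remains; maximum flow = 13.
By max-flow min-cut, the minimum cut capacity equals the max flow.
In the residual graph, reachable from r0: {r0, r1, r2, r3}.
Min-cut edges: r1→r4 (5), r2→r4 (6), r3→r4 (2); capacity 5 + 6 + 2 = 13.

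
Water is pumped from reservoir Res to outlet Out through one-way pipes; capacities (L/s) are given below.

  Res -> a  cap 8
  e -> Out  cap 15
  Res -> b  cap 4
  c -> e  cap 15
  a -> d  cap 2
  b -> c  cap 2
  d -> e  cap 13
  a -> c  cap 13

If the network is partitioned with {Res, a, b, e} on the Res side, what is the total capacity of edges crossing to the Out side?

32

Edges leaving {Res, a, b, e}: a→c (13), a→d (2), b→c (2), e→Out (15).
Cut capacity = 13 + 2 + 2 + 15 = 32.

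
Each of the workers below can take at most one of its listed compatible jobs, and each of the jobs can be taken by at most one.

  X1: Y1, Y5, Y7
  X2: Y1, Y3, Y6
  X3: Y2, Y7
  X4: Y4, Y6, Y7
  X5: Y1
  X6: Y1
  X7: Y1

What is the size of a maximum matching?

Unit-capacity flow: source→left, listed edges, right→sink; max matching = max flow.
Augmenting path X1→Y1 (+1); matched 1.
Augmenting path X2→Y3 (+1); matched 2.
Augmenting path X3→Y2 (+1); matched 3.
Augmenting path X4→Y4 (+1); matched 4.
Augmenting path X5→Y1→X1→Y5 (+1); matched 5.
No augmenting path remains; maximum matching = 5.
König certificate: {X1, X2, X3, X4, Y1} is a vertex cover of size 5 (every listed pair touches it), so no matching can be larger.

5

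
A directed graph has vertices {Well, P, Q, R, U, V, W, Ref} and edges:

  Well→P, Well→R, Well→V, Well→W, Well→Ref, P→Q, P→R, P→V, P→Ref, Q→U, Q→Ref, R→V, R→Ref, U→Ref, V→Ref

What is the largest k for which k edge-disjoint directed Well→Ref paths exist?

4

Assign every edge capacity 1; by Menger, the answer equals the max flow.
Path Well→Ref (+1); total 1.
Path Well→P→Ref (+1); total 2.
Path Well→R→Ref (+1); total 3.
Path Well→V→Ref (+1); total 4.
No residual Well→Ref path; max flow = 4.
Certifying cut of size 4: {Well→P, Well→R, Well→Ref, Well→V}.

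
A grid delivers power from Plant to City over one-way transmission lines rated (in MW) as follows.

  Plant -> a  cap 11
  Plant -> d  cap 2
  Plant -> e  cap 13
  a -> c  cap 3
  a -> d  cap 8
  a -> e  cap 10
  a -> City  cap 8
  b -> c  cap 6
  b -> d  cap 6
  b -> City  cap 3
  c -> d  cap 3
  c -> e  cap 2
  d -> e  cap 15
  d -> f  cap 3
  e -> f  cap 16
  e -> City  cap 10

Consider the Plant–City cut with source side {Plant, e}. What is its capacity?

39

Edges leaving {Plant, e}: Plant→a (11), Plant→d (2), e→f (16), e→City (10).
Cut capacity = 11 + 2 + 16 + 10 = 39.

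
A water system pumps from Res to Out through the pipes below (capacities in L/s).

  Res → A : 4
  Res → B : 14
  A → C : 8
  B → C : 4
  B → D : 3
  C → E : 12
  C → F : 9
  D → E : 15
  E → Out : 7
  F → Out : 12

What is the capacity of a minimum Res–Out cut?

11

Augment Res→A→C→E→Out: bottleneck 4, flow now 4.
Augment Res→B→C→E→Out: bottleneck 3, flow now 7.
Augment Res→B→C→F→Out: bottleneck 1, flow now 8.
Augment Res→B→D→E→C→F→Out: bottleneck 3, flow now 11. (uses reverse residual edge)
No augmenting path remains; maximum flow = 11.
By max-flow min-cut, the minimum cut capacity equals the max flow.
In the residual graph, reachable from Res: {Res, B}.
Min-cut edges: Res→A (4), B→C (4), B→D (3); capacity 4 + 4 + 3 = 11.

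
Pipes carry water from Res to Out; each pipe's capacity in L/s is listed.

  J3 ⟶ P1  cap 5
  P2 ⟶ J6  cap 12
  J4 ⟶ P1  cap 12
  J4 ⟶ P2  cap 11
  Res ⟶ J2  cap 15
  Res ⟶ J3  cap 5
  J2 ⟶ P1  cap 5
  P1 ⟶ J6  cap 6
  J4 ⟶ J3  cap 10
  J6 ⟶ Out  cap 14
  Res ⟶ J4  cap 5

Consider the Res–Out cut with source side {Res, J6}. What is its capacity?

39

Edges leaving {Res, J6}: Res→J2 (15), Res→J4 (5), Res→J3 (5), J6→Out (14).
Cut capacity = 15 + 5 + 5 + 14 = 39.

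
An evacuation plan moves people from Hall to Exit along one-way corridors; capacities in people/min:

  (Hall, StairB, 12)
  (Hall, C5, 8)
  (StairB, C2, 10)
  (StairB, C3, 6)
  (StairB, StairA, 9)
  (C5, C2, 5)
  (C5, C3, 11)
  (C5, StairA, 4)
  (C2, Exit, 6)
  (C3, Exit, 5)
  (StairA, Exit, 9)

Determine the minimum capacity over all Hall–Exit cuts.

Augment Hall→StairB→C2→Exit: bottleneck 6, flow now 6.
Augment Hall→StairB→C3→Exit: bottleneck 5, flow now 11.
Augment Hall→StairB→StairA→Exit: bottleneck 1, flow now 12.
Augment Hall→C5→StairA→Exit: bottleneck 4, flow now 16.
Augment Hall→C5→C2→StairB→StairA→Exit: bottleneck 4, flow now 20. (uses reverse residual edge)
No augmenting path remains; maximum flow = 20.
By max-flow min-cut, the minimum cut capacity equals the max flow.
In the residual graph, reachable from Hall: {Hall}.
Min-cut edges: Hall→StairB (12), Hall→C5 (8); capacity 12 + 8 = 20.

20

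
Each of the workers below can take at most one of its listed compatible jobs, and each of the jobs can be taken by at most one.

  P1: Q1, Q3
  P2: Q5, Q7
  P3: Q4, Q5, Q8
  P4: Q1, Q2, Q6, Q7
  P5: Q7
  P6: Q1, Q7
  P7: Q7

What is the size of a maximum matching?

6

Unit-capacity flow: source→left, listed edges, right→sink; max matching = max flow.
Augmenting path P1→Q1 (+1); matched 1.
Augmenting path P2→Q5 (+1); matched 2.
Augmenting path P3→Q4 (+1); matched 3.
Augmenting path P4→Q2 (+1); matched 4.
Augmenting path P5→Q7 (+1); matched 5.
Augmenting path P6→Q1→P1→Q3 (+1); matched 6.
No augmenting path remains; maximum matching = 6.
König certificate: {P1, P2, P3, P4, P6, Q7} is a vertex cover of size 6 (every listed pair touches it), so no matching can be larger.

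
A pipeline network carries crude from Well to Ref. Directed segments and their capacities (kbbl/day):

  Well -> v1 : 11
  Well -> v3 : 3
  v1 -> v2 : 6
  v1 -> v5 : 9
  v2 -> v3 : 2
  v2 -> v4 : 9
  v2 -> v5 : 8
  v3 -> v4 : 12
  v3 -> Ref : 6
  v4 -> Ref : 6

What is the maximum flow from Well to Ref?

Augment Well→v3→Ref: bottleneck 3, flow now 3.
Augment Well→v1→v2→v3→Ref: bottleneck 2, flow now 5.
Augment Well→v1→v2→v4→Ref: bottleneck 4, flow now 9.
No augmenting path remains; maximum flow = 9.
In the residual graph, reachable from Well: {Well, v1, v5}.
Min-cut edges: Well→v3 (3), v1→v2 (6); capacity 3 + 6 = 9.
This cut is saturated, so no flow can exceed 9.

9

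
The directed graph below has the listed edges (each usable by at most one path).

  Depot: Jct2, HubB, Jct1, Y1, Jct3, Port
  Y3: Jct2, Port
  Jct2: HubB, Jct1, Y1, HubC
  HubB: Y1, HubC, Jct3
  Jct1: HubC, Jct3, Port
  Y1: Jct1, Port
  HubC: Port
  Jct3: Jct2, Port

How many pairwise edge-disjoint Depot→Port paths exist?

5

Assign every edge capacity 1; by Menger, the answer equals the max flow.
Path Depot→Port (+1); total 1.
Path Depot→Jct1→Port (+1); total 2.
Path Depot→Y1→Port (+1); total 3.
Path Depot→Jct3→Port (+1); total 4.
Path Depot→Jct2→HubC→Port (+1); total 5.
No residual Depot→Port path; max flow = 5.
Certifying cut of size 5: {Depot→Port, HubC→Port, Jct1→Port, Jct3→Port, Y1→Port}.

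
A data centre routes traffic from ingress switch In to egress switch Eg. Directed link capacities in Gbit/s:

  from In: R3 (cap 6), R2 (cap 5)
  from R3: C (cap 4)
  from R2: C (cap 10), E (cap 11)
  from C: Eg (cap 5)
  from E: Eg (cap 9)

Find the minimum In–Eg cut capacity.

9

Augment In→R3→C→Eg: bottleneck 4, flow now 4.
Augment In→R2→C→Eg: bottleneck 1, flow now 5.
Augment In→R2→E→Eg: bottleneck 4, flow now 9.
No augmenting path remains; maximum flow = 9.
By max-flow min-cut, the minimum cut capacity equals the max flow.
In the residual graph, reachable from In: {In, R3}.
Min-cut edges: In→R2 (5), R3→C (4); capacity 5 + 4 = 9.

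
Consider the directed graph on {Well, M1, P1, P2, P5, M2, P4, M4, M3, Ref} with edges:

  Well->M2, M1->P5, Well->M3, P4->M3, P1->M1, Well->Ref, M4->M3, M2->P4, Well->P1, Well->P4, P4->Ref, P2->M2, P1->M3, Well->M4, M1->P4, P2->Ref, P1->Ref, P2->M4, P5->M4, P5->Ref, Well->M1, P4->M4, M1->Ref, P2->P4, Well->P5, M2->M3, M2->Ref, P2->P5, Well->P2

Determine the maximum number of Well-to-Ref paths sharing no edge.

Assign every edge capacity 1; by Menger, the answer equals the max flow.
Path Well→Ref (+1); total 1.
Path Well→M1→Ref (+1); total 2.
Path Well→P1→Ref (+1); total 3.
Path Well→P2→Ref (+1); total 4.
Path Well→P5→Ref (+1); total 5.
Path Well→M2→Ref (+1); total 6.
Path Well→P4→Ref (+1); total 7.
No residual Well→Ref path; max flow = 7.
Certifying cut of size 7: {Well→M1, Well→M2, Well→P1, Well→P2, Well→P4, Well→P5, Well→Ref}.

7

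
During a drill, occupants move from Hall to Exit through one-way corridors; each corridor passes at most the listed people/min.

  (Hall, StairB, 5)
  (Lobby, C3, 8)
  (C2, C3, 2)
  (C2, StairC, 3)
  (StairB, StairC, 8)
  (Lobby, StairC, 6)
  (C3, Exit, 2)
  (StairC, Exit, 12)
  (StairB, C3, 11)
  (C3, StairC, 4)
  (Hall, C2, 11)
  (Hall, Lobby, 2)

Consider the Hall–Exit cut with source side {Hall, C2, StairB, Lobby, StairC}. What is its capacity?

33

Edges leaving {Hall, C2, StairB, Lobby, StairC}: C2→C3 (2), StairB→C3 (11), Lobby→C3 (8), StairC→Exit (12).
Cut capacity = 2 + 11 + 8 + 12 = 33.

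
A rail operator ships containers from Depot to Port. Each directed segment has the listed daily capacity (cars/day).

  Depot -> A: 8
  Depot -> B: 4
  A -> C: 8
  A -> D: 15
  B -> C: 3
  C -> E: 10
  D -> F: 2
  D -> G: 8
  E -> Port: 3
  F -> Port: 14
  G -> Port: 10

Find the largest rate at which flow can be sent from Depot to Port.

Augment Depot→A→C→E→Port: bottleneck 3, flow now 3.
Augment Depot→A→D→F→Port: bottleneck 2, flow now 5.
Augment Depot→A→D→G→Port: bottleneck 3, flow now 8.
Augment Depot→B→C→A→D→G→Port: bottleneck 3, flow now 11. (uses reverse residual edge)
No augmenting path remains; maximum flow = 11.
In the residual graph, reachable from Depot: {Depot, B}.
Min-cut edges: Depot→A (8), B→C (3); capacity 8 + 3 = 11.
This cut is saturated, so no flow can exceed 11.

11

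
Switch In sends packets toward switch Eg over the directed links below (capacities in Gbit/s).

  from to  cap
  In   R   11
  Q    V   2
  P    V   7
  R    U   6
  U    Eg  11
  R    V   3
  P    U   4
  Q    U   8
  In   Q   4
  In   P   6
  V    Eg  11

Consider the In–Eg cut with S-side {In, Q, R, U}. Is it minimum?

Given cut capacity: 6 + 2 + 3 + 11 = 22.
Augment In→P→U→Eg: bottleneck 4, flow now 4.
Augment In→P→V→Eg: bottleneck 2, flow now 6.
Augment In→Q→U→Eg: bottleneck 4, flow now 10.
Augment In→R→U→Eg: bottleneck 3, flow now 13.
Augment In→R→V→Eg: bottleneck 3, flow now 16.
Augment In→R→U→P→V→Eg: bottleneck 3, flow now 19. (uses reverse residual edge)
No augmenting path remains; maximum flow = 19.
In the residual graph, reachable from In: {In, R}.
Min-cut edges: In→P (6), In→Q (4), R→U (6), R→V (3); capacity 6 + 4 + 6 + 3 = 19.
Cut capacity 22 exceeds the max flow 19, so it is not minimum.

No — its capacity is 22, but the minimum cut has capacity 19.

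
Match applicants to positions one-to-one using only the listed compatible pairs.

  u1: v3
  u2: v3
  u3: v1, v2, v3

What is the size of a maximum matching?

2

Unit-capacity flow: source→left, listed edges, right→sink; max matching = max flow.
Augmenting path u1→v3 (+1); matched 1.
Augmenting path u3→v1 (+1); matched 2.
No augmenting path remains; maximum matching = 2.
König certificate: {u3, v3} is a vertex cover of size 2 (every listed pair touches it), so no matching can be larger.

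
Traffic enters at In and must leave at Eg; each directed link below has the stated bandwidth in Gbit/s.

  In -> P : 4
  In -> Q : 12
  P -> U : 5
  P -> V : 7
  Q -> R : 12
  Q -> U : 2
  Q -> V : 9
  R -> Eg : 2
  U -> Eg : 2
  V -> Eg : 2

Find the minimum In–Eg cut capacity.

Augment In→P→U→Eg: bottleneck 2, flow now 2.
Augment In→P→V→Eg: bottleneck 2, flow now 4.
Augment In→Q→R→Eg: bottleneck 2, flow now 6.
No augmenting path remains; maximum flow = 6.
By max-flow min-cut, the minimum cut capacity equals the max flow.
In the residual graph, reachable from In: {In, P, Q, R, U, V}.
Min-cut edges: R→Eg (2), U→Eg (2), V→Eg (2); capacity 2 + 2 + 2 = 6.

6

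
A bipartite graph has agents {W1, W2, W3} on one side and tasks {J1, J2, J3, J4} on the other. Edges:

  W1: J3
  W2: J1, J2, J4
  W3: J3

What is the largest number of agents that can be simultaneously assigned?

Unit-capacity flow: source→left, listed edges, right→sink; max matching = max flow.
Augmenting path W1→J3 (+1); matched 1.
Augmenting path W2→J1 (+1); matched 2.
No augmenting path remains; maximum matching = 2.
König certificate: {W2, J3} is a vertex cover of size 2 (every listed pair touches it), so no matching can be larger.

2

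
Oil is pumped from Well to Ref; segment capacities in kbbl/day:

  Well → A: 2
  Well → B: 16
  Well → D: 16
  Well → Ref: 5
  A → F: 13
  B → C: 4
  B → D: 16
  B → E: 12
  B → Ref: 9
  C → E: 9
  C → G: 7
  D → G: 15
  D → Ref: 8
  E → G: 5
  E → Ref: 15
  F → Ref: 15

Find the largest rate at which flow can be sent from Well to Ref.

Augment Well→Ref: bottleneck 5, flow now 5.
Augment Well→B→Ref: bottleneck 9, flow now 14.
Augment Well→D→Ref: bottleneck 8, flow now 22.
Augment Well→A→F→Ref: bottleneck 2, flow now 24.
Augment Well→B→E→Ref: bottleneck 7, flow now 31.
No augmenting path remains; maximum flow = 31.
In the residual graph, reachable from Well: {Well, D, G}.
Min-cut edges: Well→A (2), Well→B (16), Well→Ref (5), D→Ref (8); capacity 2 + 16 + 5 + 8 = 31.
This cut is saturated, so no flow can exceed 31.

31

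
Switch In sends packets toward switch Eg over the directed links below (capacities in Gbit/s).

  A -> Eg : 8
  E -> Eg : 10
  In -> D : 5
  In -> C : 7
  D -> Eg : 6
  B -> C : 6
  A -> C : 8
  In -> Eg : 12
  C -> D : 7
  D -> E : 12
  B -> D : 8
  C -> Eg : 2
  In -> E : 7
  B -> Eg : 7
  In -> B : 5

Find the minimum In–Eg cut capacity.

Augment In→Eg: bottleneck 12, flow now 12.
Augment In→B→Eg: bottleneck 5, flow now 17.
Augment In→C→Eg: bottleneck 2, flow now 19.
Augment In→D→Eg: bottleneck 5, flow now 24.
Augment In→E→Eg: bottleneck 7, flow now 31.
Augment In→C→D→Eg: bottleneck 1, flow now 32.
Augment In→C→D→E→Eg: bottleneck 3, flow now 35.
No augmenting path remains; maximum flow = 35.
By max-flow min-cut, the minimum cut capacity equals the max flow.
In the residual graph, reachable from In: {In, C, D, E}.
Min-cut edges: In→B (5), In→Eg (12), C→Eg (2), D→Eg (6), E→Eg (10); capacity 5 + 12 + 2 + 6 + 10 = 35.

35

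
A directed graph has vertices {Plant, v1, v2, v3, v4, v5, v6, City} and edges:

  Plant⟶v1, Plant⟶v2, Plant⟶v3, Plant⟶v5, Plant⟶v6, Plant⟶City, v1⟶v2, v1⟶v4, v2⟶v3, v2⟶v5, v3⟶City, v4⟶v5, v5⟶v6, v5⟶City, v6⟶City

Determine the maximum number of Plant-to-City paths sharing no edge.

Assign every edge capacity 1; by Menger, the answer equals the max flow.
Path Plant→City (+1); total 1.
Path Plant→v3→City (+1); total 2.
Path Plant→v5→City (+1); total 3.
Path Plant→v6→City (+1); total 4.
No residual Plant→City path; max flow = 4.
Certifying cut of size 4: {Plant→City, v3→City, v5→City, v6→City}.

4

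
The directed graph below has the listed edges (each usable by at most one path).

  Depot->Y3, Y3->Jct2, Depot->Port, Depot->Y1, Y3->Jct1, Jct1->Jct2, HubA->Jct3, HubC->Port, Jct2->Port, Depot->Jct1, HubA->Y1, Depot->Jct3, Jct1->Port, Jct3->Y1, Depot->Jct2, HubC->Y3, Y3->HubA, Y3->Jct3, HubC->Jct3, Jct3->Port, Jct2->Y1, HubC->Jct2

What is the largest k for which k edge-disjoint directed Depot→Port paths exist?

Assign every edge capacity 1; by Menger, the answer equals the max flow.
Path Depot→Port (+1); total 1.
Path Depot→Jct3→Port (+1); total 2.
Path Depot→Jct2→Port (+1); total 3.
Path Depot→Jct1→Port (+1); total 4.
No residual Depot→Port path; max flow = 4.
Certifying cut of size 4: {Depot→Port, Jct1→Port, Jct2→Port, Jct3→Port}.

4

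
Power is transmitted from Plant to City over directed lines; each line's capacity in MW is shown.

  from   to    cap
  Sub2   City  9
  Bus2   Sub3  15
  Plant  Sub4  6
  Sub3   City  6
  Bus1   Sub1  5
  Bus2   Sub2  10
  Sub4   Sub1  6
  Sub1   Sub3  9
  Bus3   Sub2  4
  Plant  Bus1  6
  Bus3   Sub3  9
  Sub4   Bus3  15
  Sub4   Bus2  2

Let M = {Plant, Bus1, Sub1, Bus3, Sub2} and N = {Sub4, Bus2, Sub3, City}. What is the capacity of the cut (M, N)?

33

Edges leaving {Plant, Bus1, Sub1, Bus3, Sub2}: Plant→Sub4 (6), Sub1→Sub3 (9), Bus3→Sub3 (9), Sub2→City (9).
Cut capacity = 6 + 9 + 9 + 9 = 33.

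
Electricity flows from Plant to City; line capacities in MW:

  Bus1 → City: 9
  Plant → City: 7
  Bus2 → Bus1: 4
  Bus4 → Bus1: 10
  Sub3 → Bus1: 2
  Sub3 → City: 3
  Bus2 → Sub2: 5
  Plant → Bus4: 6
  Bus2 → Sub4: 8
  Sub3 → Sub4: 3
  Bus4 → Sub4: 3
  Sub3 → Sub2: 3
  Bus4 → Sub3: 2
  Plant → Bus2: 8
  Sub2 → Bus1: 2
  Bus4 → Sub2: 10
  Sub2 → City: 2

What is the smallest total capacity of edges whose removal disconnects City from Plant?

20

Augment Plant→City: bottleneck 7, flow now 7.
Augment Plant→Bus2→Sub2→City: bottleneck 2, flow now 9.
Augment Plant→Bus2→Bus1→City: bottleneck 4, flow now 13.
Augment Plant→Bus4→Sub3→City: bottleneck 2, flow now 15.
Augment Plant→Bus4→Bus1→City: bottleneck 4, flow now 19.
Augment Plant→Bus2→Sub2→Bus1→City: bottleneck 1, flow now 20.
No augmenting path remains; maximum flow = 20.
By max-flow min-cut, the minimum cut capacity equals the max flow.
In the residual graph, reachable from Plant: {Plant, Bus2, Bus4, Sub2, Bus1, Sub4}.
Min-cut edges: Plant→City (7), Bus4→Sub3 (2), Sub2→City (2), Bus1→City (9); capacity 7 + 2 + 2 + 9 = 20.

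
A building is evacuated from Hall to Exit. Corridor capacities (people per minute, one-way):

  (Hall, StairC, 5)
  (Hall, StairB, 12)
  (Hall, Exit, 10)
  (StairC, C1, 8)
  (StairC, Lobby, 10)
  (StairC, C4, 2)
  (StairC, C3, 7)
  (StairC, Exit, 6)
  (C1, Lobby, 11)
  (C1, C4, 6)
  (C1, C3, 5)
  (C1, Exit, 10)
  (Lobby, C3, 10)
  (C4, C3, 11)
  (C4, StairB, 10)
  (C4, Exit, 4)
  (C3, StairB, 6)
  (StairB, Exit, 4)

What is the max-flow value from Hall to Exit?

Augment Hall→Exit: bottleneck 10, flow now 10.
Augment Hall→StairC→Exit: bottleneck 5, flow now 15.
Augment Hall→StairB→Exit: bottleneck 4, flow now 19.
No augmenting path remains; maximum flow = 19.
In the residual graph, reachable from Hall: {Hall, StairB}.
Min-cut edges: Hall→StairC (5), Hall→Exit (10), StairB→Exit (4); capacity 5 + 10 + 4 = 19.
This cut is saturated, so no flow can exceed 19.

19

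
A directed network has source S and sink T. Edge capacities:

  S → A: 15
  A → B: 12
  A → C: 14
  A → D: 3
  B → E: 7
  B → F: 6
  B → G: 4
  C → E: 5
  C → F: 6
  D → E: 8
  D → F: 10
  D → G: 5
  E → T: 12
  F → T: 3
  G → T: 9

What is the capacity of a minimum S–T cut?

Augment S→A→B→E→T: bottleneck 7, flow now 7.
Augment S→A→B→F→T: bottleneck 3, flow now 10.
Augment S→A→B→G→T: bottleneck 2, flow now 12.
Augment S→A→C→E→T: bottleneck 3, flow now 15.
No augmenting path remains; maximum flow = 15.
By max-flow min-cut, the minimum cut capacity equals the max flow.
In the residual graph, reachable from S: {S}.
Min-cut edges: S→A (15); capacity 15 = 15.

15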